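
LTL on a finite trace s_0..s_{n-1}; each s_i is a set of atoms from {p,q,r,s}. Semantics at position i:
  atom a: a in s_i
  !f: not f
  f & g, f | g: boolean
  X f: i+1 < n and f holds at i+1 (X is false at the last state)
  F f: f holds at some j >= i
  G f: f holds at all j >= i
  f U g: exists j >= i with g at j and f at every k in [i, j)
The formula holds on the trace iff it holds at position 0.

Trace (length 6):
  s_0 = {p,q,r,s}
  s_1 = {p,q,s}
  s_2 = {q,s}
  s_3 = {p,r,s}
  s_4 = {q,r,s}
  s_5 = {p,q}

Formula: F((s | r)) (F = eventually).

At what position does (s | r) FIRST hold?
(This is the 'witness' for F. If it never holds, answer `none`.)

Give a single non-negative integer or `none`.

s_0={p,q,r,s}: (s | r)=True s=True r=True
s_1={p,q,s}: (s | r)=True s=True r=False
s_2={q,s}: (s | r)=True s=True r=False
s_3={p,r,s}: (s | r)=True s=True r=True
s_4={q,r,s}: (s | r)=True s=True r=True
s_5={p,q}: (s | r)=False s=False r=False
F((s | r)) holds; first witness at position 0.

Answer: 0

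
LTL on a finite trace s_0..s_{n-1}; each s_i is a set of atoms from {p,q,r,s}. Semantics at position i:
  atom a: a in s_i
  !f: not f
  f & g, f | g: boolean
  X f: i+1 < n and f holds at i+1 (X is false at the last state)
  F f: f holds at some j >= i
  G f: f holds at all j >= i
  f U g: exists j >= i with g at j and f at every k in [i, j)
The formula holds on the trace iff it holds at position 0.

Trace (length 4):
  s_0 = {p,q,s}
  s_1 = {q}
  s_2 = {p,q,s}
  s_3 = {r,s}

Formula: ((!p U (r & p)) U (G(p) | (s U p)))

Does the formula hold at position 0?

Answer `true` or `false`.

s_0={p,q,s}: ((!p U (r & p)) U (G(p) | (s U p)))=True (!p U (r & p))=False !p=False p=True (r & p)=False r=False (G(p) | (s U p))=True G(p)=False (s U p)=True s=True
s_1={q}: ((!p U (r & p)) U (G(p) | (s U p)))=False (!p U (r & p))=False !p=True p=False (r & p)=False r=False (G(p) | (s U p))=False G(p)=False (s U p)=False s=False
s_2={p,q,s}: ((!p U (r & p)) U (G(p) | (s U p)))=True (!p U (r & p))=False !p=False p=True (r & p)=False r=False (G(p) | (s U p))=True G(p)=False (s U p)=True s=True
s_3={r,s}: ((!p U (r & p)) U (G(p) | (s U p)))=False (!p U (r & p))=False !p=True p=False (r & p)=False r=True (G(p) | (s U p))=False G(p)=False (s U p)=False s=True

Answer: true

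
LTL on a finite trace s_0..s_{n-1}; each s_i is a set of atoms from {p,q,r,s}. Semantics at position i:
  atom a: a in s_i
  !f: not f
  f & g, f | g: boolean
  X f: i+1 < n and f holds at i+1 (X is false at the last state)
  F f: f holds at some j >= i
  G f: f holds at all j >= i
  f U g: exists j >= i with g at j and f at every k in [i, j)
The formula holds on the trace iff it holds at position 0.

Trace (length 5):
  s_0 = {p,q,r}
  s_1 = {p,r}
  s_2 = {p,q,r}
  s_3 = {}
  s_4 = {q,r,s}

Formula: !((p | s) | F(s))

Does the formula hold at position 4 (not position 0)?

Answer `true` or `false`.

s_0={p,q,r}: !((p | s) | F(s))=False ((p | s) | F(s))=True (p | s)=True p=True s=False F(s)=True
s_1={p,r}: !((p | s) | F(s))=False ((p | s) | F(s))=True (p | s)=True p=True s=False F(s)=True
s_2={p,q,r}: !((p | s) | F(s))=False ((p | s) | F(s))=True (p | s)=True p=True s=False F(s)=True
s_3={}: !((p | s) | F(s))=False ((p | s) | F(s))=True (p | s)=False p=False s=False F(s)=True
s_4={q,r,s}: !((p | s) | F(s))=False ((p | s) | F(s))=True (p | s)=True p=False s=True F(s)=True
Evaluating at position 4: result = False

Answer: false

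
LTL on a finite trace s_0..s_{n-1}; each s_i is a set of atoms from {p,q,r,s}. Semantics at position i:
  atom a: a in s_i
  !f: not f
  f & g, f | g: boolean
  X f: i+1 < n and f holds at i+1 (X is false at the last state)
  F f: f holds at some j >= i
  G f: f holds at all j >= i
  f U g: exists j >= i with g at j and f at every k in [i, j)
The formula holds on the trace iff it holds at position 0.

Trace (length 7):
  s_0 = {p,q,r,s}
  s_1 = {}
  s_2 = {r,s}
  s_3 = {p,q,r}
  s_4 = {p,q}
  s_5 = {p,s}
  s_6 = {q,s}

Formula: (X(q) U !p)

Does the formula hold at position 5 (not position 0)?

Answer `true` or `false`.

Answer: true

Derivation:
s_0={p,q,r,s}: (X(q) U !p)=False X(q)=False q=True !p=False p=True
s_1={}: (X(q) U !p)=True X(q)=False q=False !p=True p=False
s_2={r,s}: (X(q) U !p)=True X(q)=True q=False !p=True p=False
s_3={p,q,r}: (X(q) U !p)=False X(q)=True q=True !p=False p=True
s_4={p,q}: (X(q) U !p)=False X(q)=False q=True !p=False p=True
s_5={p,s}: (X(q) U !p)=True X(q)=True q=False !p=False p=True
s_6={q,s}: (X(q) U !p)=True X(q)=False q=True !p=True p=False
Evaluating at position 5: result = True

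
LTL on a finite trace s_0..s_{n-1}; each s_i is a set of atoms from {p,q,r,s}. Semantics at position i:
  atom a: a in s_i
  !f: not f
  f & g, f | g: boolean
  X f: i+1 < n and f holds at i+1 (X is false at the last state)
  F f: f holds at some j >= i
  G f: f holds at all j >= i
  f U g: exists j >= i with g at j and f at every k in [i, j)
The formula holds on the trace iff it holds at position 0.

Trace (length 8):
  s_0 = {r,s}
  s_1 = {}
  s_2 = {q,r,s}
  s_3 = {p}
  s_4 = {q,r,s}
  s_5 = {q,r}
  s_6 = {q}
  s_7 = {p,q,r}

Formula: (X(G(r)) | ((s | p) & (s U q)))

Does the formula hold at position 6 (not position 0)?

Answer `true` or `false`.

Answer: true

Derivation:
s_0={r,s}: (X(G(r)) | ((s | p) & (s U q)))=False X(G(r))=False G(r)=False r=True ((s | p) & (s U q))=False (s | p)=True s=True p=False (s U q)=False q=False
s_1={}: (X(G(r)) | ((s | p) & (s U q)))=False X(G(r))=False G(r)=False r=False ((s | p) & (s U q))=False (s | p)=False s=False p=False (s U q)=False q=False
s_2={q,r,s}: (X(G(r)) | ((s | p) & (s U q)))=True X(G(r))=False G(r)=False r=True ((s | p) & (s U q))=True (s | p)=True s=True p=False (s U q)=True q=True
s_3={p}: (X(G(r)) | ((s | p) & (s U q)))=False X(G(r))=False G(r)=False r=False ((s | p) & (s U q))=False (s | p)=True s=False p=True (s U q)=False q=False
s_4={q,r,s}: (X(G(r)) | ((s | p) & (s U q)))=True X(G(r))=False G(r)=False r=True ((s | p) & (s U q))=True (s | p)=True s=True p=False (s U q)=True q=True
s_5={q,r}: (X(G(r)) | ((s | p) & (s U q)))=False X(G(r))=False G(r)=False r=True ((s | p) & (s U q))=False (s | p)=False s=False p=False (s U q)=True q=True
s_6={q}: (X(G(r)) | ((s | p) & (s U q)))=True X(G(r))=True G(r)=False r=False ((s | p) & (s U q))=False (s | p)=False s=False p=False (s U q)=True q=True
s_7={p,q,r}: (X(G(r)) | ((s | p) & (s U q)))=True X(G(r))=False G(r)=True r=True ((s | p) & (s U q))=True (s | p)=True s=False p=True (s U q)=True q=True
Evaluating at position 6: result = True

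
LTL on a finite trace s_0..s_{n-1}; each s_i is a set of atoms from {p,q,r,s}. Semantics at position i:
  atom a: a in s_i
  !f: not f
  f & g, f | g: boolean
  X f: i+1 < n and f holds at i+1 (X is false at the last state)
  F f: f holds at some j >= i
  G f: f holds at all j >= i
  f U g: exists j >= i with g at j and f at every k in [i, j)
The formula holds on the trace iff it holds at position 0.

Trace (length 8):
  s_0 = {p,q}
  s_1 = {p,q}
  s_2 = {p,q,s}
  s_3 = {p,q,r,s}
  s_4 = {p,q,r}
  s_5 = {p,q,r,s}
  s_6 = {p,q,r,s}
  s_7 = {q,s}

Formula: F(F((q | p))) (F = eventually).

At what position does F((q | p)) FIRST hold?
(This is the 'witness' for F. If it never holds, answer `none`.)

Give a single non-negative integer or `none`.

s_0={p,q}: F((q | p))=True (q | p)=True q=True p=True
s_1={p,q}: F((q | p))=True (q | p)=True q=True p=True
s_2={p,q,s}: F((q | p))=True (q | p)=True q=True p=True
s_3={p,q,r,s}: F((q | p))=True (q | p)=True q=True p=True
s_4={p,q,r}: F((q | p))=True (q | p)=True q=True p=True
s_5={p,q,r,s}: F((q | p))=True (q | p)=True q=True p=True
s_6={p,q,r,s}: F((q | p))=True (q | p)=True q=True p=True
s_7={q,s}: F((q | p))=True (q | p)=True q=True p=False
F(F((q | p))) holds; first witness at position 0.

Answer: 0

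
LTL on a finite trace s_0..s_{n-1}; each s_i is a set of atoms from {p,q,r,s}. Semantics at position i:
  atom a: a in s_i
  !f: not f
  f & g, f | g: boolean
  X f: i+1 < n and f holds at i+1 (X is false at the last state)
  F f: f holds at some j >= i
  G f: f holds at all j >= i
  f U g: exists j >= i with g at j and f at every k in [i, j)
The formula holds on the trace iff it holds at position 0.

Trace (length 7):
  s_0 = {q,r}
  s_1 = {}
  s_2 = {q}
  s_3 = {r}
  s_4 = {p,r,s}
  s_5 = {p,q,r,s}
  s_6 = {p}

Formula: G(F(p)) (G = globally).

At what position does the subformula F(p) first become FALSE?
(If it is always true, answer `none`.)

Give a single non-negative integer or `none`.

Answer: none

Derivation:
s_0={q,r}: F(p)=True p=False
s_1={}: F(p)=True p=False
s_2={q}: F(p)=True p=False
s_3={r}: F(p)=True p=False
s_4={p,r,s}: F(p)=True p=True
s_5={p,q,r,s}: F(p)=True p=True
s_6={p}: F(p)=True p=True
G(F(p)) holds globally = True
No violation — formula holds at every position.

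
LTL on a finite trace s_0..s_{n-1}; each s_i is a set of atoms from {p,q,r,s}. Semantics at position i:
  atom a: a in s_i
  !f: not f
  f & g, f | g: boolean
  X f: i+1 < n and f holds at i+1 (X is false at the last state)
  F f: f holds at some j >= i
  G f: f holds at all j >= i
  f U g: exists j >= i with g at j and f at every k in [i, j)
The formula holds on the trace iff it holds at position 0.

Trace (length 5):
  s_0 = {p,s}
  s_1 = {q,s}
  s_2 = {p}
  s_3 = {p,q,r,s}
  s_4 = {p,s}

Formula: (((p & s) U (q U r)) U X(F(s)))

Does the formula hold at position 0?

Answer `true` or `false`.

Answer: true

Derivation:
s_0={p,s}: (((p & s) U (q U r)) U X(F(s)))=True ((p & s) U (q U r))=False (p & s)=True p=True s=True (q U r)=False q=False r=False X(F(s))=True F(s)=True
s_1={q,s}: (((p & s) U (q U r)) U X(F(s)))=True ((p & s) U (q U r))=False (p & s)=False p=False s=True (q U r)=False q=True r=False X(F(s))=True F(s)=True
s_2={p}: (((p & s) U (q U r)) U X(F(s)))=True ((p & s) U (q U r))=False (p & s)=False p=True s=False (q U r)=False q=False r=False X(F(s))=True F(s)=True
s_3={p,q,r,s}: (((p & s) U (q U r)) U X(F(s)))=True ((p & s) U (q U r))=True (p & s)=True p=True s=True (q U r)=True q=True r=True X(F(s))=True F(s)=True
s_4={p,s}: (((p & s) U (q U r)) U X(F(s)))=False ((p & s) U (q U r))=False (p & s)=True p=True s=True (q U r)=False q=False r=False X(F(s))=False F(s)=True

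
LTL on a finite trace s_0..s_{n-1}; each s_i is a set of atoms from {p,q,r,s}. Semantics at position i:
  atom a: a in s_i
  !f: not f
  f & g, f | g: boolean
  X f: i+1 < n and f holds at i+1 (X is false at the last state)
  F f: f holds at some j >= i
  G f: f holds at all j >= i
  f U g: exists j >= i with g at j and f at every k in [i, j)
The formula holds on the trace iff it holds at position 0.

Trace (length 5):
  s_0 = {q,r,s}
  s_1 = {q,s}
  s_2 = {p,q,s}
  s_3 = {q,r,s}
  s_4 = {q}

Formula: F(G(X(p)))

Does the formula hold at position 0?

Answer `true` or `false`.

s_0={q,r,s}: F(G(X(p)))=False G(X(p))=False X(p)=False p=False
s_1={q,s}: F(G(X(p)))=False G(X(p))=False X(p)=True p=False
s_2={p,q,s}: F(G(X(p)))=False G(X(p))=False X(p)=False p=True
s_3={q,r,s}: F(G(X(p)))=False G(X(p))=False X(p)=False p=False
s_4={q}: F(G(X(p)))=False G(X(p))=False X(p)=False p=False

Answer: false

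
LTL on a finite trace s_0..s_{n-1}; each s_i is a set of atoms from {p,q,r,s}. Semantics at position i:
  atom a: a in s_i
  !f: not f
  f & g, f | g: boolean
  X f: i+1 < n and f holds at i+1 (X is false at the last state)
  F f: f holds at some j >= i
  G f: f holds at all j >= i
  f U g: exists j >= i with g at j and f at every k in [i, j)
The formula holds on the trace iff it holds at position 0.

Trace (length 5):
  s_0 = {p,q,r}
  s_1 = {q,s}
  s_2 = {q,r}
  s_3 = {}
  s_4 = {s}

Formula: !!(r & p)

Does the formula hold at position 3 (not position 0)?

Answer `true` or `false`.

s_0={p,q,r}: !!(r & p)=True !(r & p)=False (r & p)=True r=True p=True
s_1={q,s}: !!(r & p)=False !(r & p)=True (r & p)=False r=False p=False
s_2={q,r}: !!(r & p)=False !(r & p)=True (r & p)=False r=True p=False
s_3={}: !!(r & p)=False !(r & p)=True (r & p)=False r=False p=False
s_4={s}: !!(r & p)=False !(r & p)=True (r & p)=False r=False p=False
Evaluating at position 3: result = False

Answer: false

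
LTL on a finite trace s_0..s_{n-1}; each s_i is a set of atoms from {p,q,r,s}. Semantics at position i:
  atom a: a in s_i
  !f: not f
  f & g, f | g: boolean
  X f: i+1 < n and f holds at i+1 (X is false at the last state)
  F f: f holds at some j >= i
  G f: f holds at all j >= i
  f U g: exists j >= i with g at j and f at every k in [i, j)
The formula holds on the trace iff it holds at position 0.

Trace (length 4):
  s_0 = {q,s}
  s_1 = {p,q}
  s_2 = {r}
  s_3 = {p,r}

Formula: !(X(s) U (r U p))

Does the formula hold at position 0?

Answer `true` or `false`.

s_0={q,s}: !(X(s) U (r U p))=True (X(s) U (r U p))=False X(s)=False s=True (r U p)=False r=False p=False
s_1={p,q}: !(X(s) U (r U p))=False (X(s) U (r U p))=True X(s)=False s=False (r U p)=True r=False p=True
s_2={r}: !(X(s) U (r U p))=False (X(s) U (r U p))=True X(s)=False s=False (r U p)=True r=True p=False
s_3={p,r}: !(X(s) U (r U p))=False (X(s) U (r U p))=True X(s)=False s=False (r U p)=True r=True p=True

Answer: true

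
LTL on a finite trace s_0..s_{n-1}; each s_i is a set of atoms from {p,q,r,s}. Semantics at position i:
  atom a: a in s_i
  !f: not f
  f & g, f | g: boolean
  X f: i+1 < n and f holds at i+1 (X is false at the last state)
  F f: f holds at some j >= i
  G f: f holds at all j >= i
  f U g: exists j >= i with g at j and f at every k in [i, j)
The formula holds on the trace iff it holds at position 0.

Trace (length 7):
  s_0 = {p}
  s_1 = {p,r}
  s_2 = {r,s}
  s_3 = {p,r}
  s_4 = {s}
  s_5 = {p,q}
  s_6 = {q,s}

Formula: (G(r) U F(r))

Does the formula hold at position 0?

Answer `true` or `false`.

s_0={p}: (G(r) U F(r))=True G(r)=False r=False F(r)=True
s_1={p,r}: (G(r) U F(r))=True G(r)=False r=True F(r)=True
s_2={r,s}: (G(r) U F(r))=True G(r)=False r=True F(r)=True
s_3={p,r}: (G(r) U F(r))=True G(r)=False r=True F(r)=True
s_4={s}: (G(r) U F(r))=False G(r)=False r=False F(r)=False
s_5={p,q}: (G(r) U F(r))=False G(r)=False r=False F(r)=False
s_6={q,s}: (G(r) U F(r))=False G(r)=False r=False F(r)=False

Answer: true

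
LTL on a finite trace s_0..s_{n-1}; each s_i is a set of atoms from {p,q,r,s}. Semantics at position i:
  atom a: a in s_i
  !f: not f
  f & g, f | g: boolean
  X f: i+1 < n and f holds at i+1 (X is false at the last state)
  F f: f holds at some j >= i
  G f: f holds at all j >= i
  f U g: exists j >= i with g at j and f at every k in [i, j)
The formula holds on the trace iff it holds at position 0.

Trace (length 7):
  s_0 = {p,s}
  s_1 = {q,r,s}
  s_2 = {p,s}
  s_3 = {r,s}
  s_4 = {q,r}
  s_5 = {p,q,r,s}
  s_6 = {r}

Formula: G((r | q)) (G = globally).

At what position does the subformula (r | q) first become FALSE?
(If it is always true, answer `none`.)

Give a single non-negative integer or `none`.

Answer: 0

Derivation:
s_0={p,s}: (r | q)=False r=False q=False
s_1={q,r,s}: (r | q)=True r=True q=True
s_2={p,s}: (r | q)=False r=False q=False
s_3={r,s}: (r | q)=True r=True q=False
s_4={q,r}: (r | q)=True r=True q=True
s_5={p,q,r,s}: (r | q)=True r=True q=True
s_6={r}: (r | q)=True r=True q=False
G((r | q)) holds globally = False
First violation at position 0.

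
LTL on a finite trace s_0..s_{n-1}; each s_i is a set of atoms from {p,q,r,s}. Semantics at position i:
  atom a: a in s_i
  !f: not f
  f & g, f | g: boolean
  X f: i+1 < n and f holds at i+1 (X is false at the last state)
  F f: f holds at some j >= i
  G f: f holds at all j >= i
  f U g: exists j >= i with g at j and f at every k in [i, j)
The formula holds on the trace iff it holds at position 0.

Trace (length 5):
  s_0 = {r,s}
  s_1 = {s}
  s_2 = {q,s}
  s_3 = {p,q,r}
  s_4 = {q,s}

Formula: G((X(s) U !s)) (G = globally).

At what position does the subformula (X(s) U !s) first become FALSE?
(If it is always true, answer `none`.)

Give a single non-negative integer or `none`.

s_0={r,s}: (X(s) U !s)=False X(s)=True s=True !s=False
s_1={s}: (X(s) U !s)=False X(s)=True s=True !s=False
s_2={q,s}: (X(s) U !s)=False X(s)=False s=True !s=False
s_3={p,q,r}: (X(s) U !s)=True X(s)=True s=False !s=True
s_4={q,s}: (X(s) U !s)=False X(s)=False s=True !s=False
G((X(s) U !s)) holds globally = False
First violation at position 0.

Answer: 0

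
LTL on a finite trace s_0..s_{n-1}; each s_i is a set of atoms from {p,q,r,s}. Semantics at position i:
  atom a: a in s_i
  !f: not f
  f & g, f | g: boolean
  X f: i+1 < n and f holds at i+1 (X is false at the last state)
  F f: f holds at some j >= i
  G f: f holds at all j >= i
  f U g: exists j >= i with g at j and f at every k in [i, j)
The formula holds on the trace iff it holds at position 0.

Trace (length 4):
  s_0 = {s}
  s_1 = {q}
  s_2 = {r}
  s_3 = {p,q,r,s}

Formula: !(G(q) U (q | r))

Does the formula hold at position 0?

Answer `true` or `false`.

s_0={s}: !(G(q) U (q | r))=True (G(q) U (q | r))=False G(q)=False q=False (q | r)=False r=False
s_1={q}: !(G(q) U (q | r))=False (G(q) U (q | r))=True G(q)=False q=True (q | r)=True r=False
s_2={r}: !(G(q) U (q | r))=False (G(q) U (q | r))=True G(q)=False q=False (q | r)=True r=True
s_3={p,q,r,s}: !(G(q) U (q | r))=False (G(q) U (q | r))=True G(q)=True q=True (q | r)=True r=True

Answer: true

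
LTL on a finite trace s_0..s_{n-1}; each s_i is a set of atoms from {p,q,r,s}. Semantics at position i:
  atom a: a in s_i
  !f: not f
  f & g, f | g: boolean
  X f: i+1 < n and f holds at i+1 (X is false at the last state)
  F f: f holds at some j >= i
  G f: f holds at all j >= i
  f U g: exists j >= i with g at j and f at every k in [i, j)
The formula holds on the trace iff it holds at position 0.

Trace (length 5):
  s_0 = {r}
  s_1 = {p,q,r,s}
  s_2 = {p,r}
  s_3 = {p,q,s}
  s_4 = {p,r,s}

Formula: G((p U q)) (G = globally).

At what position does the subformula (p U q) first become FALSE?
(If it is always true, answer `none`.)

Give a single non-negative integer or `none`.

Answer: 0

Derivation:
s_0={r}: (p U q)=False p=False q=False
s_1={p,q,r,s}: (p U q)=True p=True q=True
s_2={p,r}: (p U q)=True p=True q=False
s_3={p,q,s}: (p U q)=True p=True q=True
s_4={p,r,s}: (p U q)=False p=True q=False
G((p U q)) holds globally = False
First violation at position 0.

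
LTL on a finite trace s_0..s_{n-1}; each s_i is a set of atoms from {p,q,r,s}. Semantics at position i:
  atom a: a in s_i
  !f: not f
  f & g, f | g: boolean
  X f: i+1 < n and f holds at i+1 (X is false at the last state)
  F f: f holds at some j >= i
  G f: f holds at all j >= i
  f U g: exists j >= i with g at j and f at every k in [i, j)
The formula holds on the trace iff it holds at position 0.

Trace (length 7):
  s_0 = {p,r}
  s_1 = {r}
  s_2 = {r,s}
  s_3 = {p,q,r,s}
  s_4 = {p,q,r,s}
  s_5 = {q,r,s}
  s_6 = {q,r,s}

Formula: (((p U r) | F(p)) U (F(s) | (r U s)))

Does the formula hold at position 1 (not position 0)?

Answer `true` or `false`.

Answer: true

Derivation:
s_0={p,r}: (((p U r) | F(p)) U (F(s) | (r U s)))=True ((p U r) | F(p))=True (p U r)=True p=True r=True F(p)=True (F(s) | (r U s))=True F(s)=True s=False (r U s)=True
s_1={r}: (((p U r) | F(p)) U (F(s) | (r U s)))=True ((p U r) | F(p))=True (p U r)=True p=False r=True F(p)=True (F(s) | (r U s))=True F(s)=True s=False (r U s)=True
s_2={r,s}: (((p U r) | F(p)) U (F(s) | (r U s)))=True ((p U r) | F(p))=True (p U r)=True p=False r=True F(p)=True (F(s) | (r U s))=True F(s)=True s=True (r U s)=True
s_3={p,q,r,s}: (((p U r) | F(p)) U (F(s) | (r U s)))=True ((p U r) | F(p))=True (p U r)=True p=True r=True F(p)=True (F(s) | (r U s))=True F(s)=True s=True (r U s)=True
s_4={p,q,r,s}: (((p U r) | F(p)) U (F(s) | (r U s)))=True ((p U r) | F(p))=True (p U r)=True p=True r=True F(p)=True (F(s) | (r U s))=True F(s)=True s=True (r U s)=True
s_5={q,r,s}: (((p U r) | F(p)) U (F(s) | (r U s)))=True ((p U r) | F(p))=True (p U r)=True p=False r=True F(p)=False (F(s) | (r U s))=True F(s)=True s=True (r U s)=True
s_6={q,r,s}: (((p U r) | F(p)) U (F(s) | (r U s)))=True ((p U r) | F(p))=True (p U r)=True p=False r=True F(p)=False (F(s) | (r U s))=True F(s)=True s=True (r U s)=True
Evaluating at position 1: result = True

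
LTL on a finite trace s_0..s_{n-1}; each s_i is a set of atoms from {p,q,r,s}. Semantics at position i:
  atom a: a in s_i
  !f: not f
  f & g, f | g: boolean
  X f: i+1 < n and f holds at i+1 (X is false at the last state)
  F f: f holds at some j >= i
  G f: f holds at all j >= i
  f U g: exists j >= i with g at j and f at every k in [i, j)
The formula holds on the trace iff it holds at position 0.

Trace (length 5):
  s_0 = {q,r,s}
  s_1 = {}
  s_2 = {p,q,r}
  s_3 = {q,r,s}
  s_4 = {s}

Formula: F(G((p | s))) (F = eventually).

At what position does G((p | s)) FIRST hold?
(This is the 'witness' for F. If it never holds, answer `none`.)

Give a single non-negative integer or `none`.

Answer: 2

Derivation:
s_0={q,r,s}: G((p | s))=False (p | s)=True p=False s=True
s_1={}: G((p | s))=False (p | s)=False p=False s=False
s_2={p,q,r}: G((p | s))=True (p | s)=True p=True s=False
s_3={q,r,s}: G((p | s))=True (p | s)=True p=False s=True
s_4={s}: G((p | s))=True (p | s)=True p=False s=True
F(G((p | s))) holds; first witness at position 2.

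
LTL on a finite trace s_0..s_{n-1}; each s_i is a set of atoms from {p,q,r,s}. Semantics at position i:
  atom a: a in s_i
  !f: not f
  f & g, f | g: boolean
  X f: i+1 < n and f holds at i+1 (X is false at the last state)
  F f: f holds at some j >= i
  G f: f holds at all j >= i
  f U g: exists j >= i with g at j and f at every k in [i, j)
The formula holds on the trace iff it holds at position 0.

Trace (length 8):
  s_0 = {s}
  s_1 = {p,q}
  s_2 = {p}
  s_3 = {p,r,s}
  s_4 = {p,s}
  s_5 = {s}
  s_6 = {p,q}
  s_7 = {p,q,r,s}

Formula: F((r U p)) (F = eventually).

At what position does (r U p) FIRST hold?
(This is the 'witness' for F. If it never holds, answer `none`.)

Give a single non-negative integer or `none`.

s_0={s}: (r U p)=False r=False p=False
s_1={p,q}: (r U p)=True r=False p=True
s_2={p}: (r U p)=True r=False p=True
s_3={p,r,s}: (r U p)=True r=True p=True
s_4={p,s}: (r U p)=True r=False p=True
s_5={s}: (r U p)=False r=False p=False
s_6={p,q}: (r U p)=True r=False p=True
s_7={p,q,r,s}: (r U p)=True r=True p=True
F((r U p)) holds; first witness at position 1.

Answer: 1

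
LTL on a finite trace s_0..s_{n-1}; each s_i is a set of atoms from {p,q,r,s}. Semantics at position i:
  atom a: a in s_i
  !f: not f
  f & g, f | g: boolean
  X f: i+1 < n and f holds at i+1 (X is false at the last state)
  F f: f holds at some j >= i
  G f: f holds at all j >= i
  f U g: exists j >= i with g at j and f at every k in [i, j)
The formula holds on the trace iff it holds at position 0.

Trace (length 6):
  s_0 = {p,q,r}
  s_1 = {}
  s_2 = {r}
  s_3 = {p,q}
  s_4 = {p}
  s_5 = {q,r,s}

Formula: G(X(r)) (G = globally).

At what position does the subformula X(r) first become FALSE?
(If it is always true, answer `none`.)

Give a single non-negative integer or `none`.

Answer: 0

Derivation:
s_0={p,q,r}: X(r)=False r=True
s_1={}: X(r)=True r=False
s_2={r}: X(r)=False r=True
s_3={p,q}: X(r)=False r=False
s_4={p}: X(r)=True r=False
s_5={q,r,s}: X(r)=False r=True
G(X(r)) holds globally = False
First violation at position 0.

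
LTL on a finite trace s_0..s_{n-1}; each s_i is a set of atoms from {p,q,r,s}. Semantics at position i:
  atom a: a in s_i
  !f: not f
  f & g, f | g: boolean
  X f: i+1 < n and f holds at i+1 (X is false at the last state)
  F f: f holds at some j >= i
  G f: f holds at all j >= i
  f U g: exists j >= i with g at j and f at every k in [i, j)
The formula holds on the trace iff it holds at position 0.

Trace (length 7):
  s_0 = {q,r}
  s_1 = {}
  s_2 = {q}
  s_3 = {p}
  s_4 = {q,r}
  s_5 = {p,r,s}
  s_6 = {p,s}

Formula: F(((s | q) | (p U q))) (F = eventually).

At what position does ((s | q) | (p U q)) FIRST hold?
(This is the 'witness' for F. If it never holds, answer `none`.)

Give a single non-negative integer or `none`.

Answer: 0

Derivation:
s_0={q,r}: ((s | q) | (p U q))=True (s | q)=True s=False q=True (p U q)=True p=False
s_1={}: ((s | q) | (p U q))=False (s | q)=False s=False q=False (p U q)=False p=False
s_2={q}: ((s | q) | (p U q))=True (s | q)=True s=False q=True (p U q)=True p=False
s_3={p}: ((s | q) | (p U q))=True (s | q)=False s=False q=False (p U q)=True p=True
s_4={q,r}: ((s | q) | (p U q))=True (s | q)=True s=False q=True (p U q)=True p=False
s_5={p,r,s}: ((s | q) | (p U q))=True (s | q)=True s=True q=False (p U q)=False p=True
s_6={p,s}: ((s | q) | (p U q))=True (s | q)=True s=True q=False (p U q)=False p=True
F(((s | q) | (p U q))) holds; first witness at position 0.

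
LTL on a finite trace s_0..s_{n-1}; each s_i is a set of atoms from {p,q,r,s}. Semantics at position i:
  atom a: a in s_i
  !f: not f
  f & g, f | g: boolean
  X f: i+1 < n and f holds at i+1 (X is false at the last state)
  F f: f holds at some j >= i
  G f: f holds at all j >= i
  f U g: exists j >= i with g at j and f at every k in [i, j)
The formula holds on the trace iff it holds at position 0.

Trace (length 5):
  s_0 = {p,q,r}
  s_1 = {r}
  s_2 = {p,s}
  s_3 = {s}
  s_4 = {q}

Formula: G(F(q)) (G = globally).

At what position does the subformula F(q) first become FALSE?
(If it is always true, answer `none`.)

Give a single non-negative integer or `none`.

s_0={p,q,r}: F(q)=True q=True
s_1={r}: F(q)=True q=False
s_2={p,s}: F(q)=True q=False
s_3={s}: F(q)=True q=False
s_4={q}: F(q)=True q=True
G(F(q)) holds globally = True
No violation — formula holds at every position.

Answer: none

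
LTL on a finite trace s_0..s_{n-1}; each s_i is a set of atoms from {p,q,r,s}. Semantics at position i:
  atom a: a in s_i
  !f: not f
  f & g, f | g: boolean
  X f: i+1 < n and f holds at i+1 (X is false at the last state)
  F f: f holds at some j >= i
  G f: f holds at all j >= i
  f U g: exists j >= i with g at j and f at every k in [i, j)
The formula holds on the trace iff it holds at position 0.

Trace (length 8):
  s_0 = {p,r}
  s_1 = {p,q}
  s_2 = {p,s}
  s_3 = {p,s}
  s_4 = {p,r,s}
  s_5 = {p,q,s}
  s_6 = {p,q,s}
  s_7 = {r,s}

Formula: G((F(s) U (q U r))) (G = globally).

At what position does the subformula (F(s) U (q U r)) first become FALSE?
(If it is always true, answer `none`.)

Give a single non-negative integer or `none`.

s_0={p,r}: (F(s) U (q U r))=True F(s)=True s=False (q U r)=True q=False r=True
s_1={p,q}: (F(s) U (q U r))=True F(s)=True s=False (q U r)=False q=True r=False
s_2={p,s}: (F(s) U (q U r))=True F(s)=True s=True (q U r)=False q=False r=False
s_3={p,s}: (F(s) U (q U r))=True F(s)=True s=True (q U r)=False q=False r=False
s_4={p,r,s}: (F(s) U (q U r))=True F(s)=True s=True (q U r)=True q=False r=True
s_5={p,q,s}: (F(s) U (q U r))=True F(s)=True s=True (q U r)=True q=True r=False
s_6={p,q,s}: (F(s) U (q U r))=True F(s)=True s=True (q U r)=True q=True r=False
s_7={r,s}: (F(s) U (q U r))=True F(s)=True s=True (q U r)=True q=False r=True
G((F(s) U (q U r))) holds globally = True
No violation — formula holds at every position.

Answer: none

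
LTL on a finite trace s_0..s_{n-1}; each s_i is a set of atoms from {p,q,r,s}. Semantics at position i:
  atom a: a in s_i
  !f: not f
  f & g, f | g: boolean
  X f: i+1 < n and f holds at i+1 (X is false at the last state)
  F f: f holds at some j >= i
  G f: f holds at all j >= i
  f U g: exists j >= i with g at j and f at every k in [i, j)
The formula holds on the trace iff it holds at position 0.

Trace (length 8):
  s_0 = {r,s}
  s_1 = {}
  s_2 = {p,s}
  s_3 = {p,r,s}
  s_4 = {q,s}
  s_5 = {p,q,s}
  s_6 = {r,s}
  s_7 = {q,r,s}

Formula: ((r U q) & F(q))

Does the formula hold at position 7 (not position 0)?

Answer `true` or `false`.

s_0={r,s}: ((r U q) & F(q))=False (r U q)=False r=True q=False F(q)=True
s_1={}: ((r U q) & F(q))=False (r U q)=False r=False q=False F(q)=True
s_2={p,s}: ((r U q) & F(q))=False (r U q)=False r=False q=False F(q)=True
s_3={p,r,s}: ((r U q) & F(q))=True (r U q)=True r=True q=False F(q)=True
s_4={q,s}: ((r U q) & F(q))=True (r U q)=True r=False q=True F(q)=True
s_5={p,q,s}: ((r U q) & F(q))=True (r U q)=True r=False q=True F(q)=True
s_6={r,s}: ((r U q) & F(q))=True (r U q)=True r=True q=False F(q)=True
s_7={q,r,s}: ((r U q) & F(q))=True (r U q)=True r=True q=True F(q)=True
Evaluating at position 7: result = True

Answer: true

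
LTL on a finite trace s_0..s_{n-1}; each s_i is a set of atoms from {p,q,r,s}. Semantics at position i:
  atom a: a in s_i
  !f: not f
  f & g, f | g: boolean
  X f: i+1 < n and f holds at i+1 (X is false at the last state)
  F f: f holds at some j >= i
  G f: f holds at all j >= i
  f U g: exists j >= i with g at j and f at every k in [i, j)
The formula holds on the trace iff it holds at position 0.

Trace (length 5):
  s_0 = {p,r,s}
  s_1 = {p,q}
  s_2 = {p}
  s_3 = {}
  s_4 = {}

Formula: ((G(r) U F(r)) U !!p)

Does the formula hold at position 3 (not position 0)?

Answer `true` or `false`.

Answer: false

Derivation:
s_0={p,r,s}: ((G(r) U F(r)) U !!p)=True (G(r) U F(r))=True G(r)=False r=True F(r)=True !!p=True !p=False p=True
s_1={p,q}: ((G(r) U F(r)) U !!p)=True (G(r) U F(r))=False G(r)=False r=False F(r)=False !!p=True !p=False p=True
s_2={p}: ((G(r) U F(r)) U !!p)=True (G(r) U F(r))=False G(r)=False r=False F(r)=False !!p=True !p=False p=True
s_3={}: ((G(r) U F(r)) U !!p)=False (G(r) U F(r))=False G(r)=False r=False F(r)=False !!p=False !p=True p=False
s_4={}: ((G(r) U F(r)) U !!p)=False (G(r) U F(r))=False G(r)=False r=False F(r)=False !!p=False !p=True p=False
Evaluating at position 3: result = False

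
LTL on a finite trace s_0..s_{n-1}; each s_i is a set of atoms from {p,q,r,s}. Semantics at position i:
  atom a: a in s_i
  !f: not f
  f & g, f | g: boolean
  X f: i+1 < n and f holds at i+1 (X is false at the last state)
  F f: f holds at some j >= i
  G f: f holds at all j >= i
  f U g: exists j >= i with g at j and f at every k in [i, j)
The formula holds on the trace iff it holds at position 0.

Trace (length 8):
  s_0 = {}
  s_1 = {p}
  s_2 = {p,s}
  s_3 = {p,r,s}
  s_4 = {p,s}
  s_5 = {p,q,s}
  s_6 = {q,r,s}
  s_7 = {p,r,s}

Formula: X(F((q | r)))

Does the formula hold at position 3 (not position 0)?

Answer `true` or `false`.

s_0={}: X(F((q | r)))=True F((q | r))=True (q | r)=False q=False r=False
s_1={p}: X(F((q | r)))=True F((q | r))=True (q | r)=False q=False r=False
s_2={p,s}: X(F((q | r)))=True F((q | r))=True (q | r)=False q=False r=False
s_3={p,r,s}: X(F((q | r)))=True F((q | r))=True (q | r)=True q=False r=True
s_4={p,s}: X(F((q | r)))=True F((q | r))=True (q | r)=False q=False r=False
s_5={p,q,s}: X(F((q | r)))=True F((q | r))=True (q | r)=True q=True r=False
s_6={q,r,s}: X(F((q | r)))=True F((q | r))=True (q | r)=True q=True r=True
s_7={p,r,s}: X(F((q | r)))=False F((q | r))=True (q | r)=True q=False r=True
Evaluating at position 3: result = True

Answer: true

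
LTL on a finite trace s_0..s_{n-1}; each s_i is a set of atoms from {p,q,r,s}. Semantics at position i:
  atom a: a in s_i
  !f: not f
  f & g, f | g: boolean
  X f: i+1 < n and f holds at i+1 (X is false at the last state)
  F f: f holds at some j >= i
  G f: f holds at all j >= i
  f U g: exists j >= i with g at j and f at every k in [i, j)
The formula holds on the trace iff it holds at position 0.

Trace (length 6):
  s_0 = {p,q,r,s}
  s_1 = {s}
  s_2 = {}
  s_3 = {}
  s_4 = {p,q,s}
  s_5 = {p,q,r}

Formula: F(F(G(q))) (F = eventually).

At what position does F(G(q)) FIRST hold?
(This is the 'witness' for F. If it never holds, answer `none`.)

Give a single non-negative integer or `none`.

Answer: 0

Derivation:
s_0={p,q,r,s}: F(G(q))=True G(q)=False q=True
s_1={s}: F(G(q))=True G(q)=False q=False
s_2={}: F(G(q))=True G(q)=False q=False
s_3={}: F(G(q))=True G(q)=False q=False
s_4={p,q,s}: F(G(q))=True G(q)=True q=True
s_5={p,q,r}: F(G(q))=True G(q)=True q=True
F(F(G(q))) holds; first witness at position 0.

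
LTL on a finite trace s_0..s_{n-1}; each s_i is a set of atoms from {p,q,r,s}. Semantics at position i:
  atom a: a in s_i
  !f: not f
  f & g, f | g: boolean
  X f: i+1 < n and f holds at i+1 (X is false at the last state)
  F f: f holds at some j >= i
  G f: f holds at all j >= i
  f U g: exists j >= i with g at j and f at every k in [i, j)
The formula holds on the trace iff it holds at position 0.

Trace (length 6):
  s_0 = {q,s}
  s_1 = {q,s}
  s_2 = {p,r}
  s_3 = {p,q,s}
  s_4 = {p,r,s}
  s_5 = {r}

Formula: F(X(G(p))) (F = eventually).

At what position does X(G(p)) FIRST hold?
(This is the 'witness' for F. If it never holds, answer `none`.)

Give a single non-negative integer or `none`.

Answer: none

Derivation:
s_0={q,s}: X(G(p))=False G(p)=False p=False
s_1={q,s}: X(G(p))=False G(p)=False p=False
s_2={p,r}: X(G(p))=False G(p)=False p=True
s_3={p,q,s}: X(G(p))=False G(p)=False p=True
s_4={p,r,s}: X(G(p))=False G(p)=False p=True
s_5={r}: X(G(p))=False G(p)=False p=False
F(X(G(p))) does not hold (no witness exists).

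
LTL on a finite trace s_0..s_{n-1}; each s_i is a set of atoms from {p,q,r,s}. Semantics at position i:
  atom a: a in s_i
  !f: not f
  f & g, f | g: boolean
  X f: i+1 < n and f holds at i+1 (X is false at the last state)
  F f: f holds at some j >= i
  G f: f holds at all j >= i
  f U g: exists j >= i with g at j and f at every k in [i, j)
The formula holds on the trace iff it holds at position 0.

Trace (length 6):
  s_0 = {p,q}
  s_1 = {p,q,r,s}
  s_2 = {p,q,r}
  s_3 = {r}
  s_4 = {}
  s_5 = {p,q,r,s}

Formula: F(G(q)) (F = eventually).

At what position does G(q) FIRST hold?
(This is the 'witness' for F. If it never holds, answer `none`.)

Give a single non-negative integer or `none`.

Answer: 5

Derivation:
s_0={p,q}: G(q)=False q=True
s_1={p,q,r,s}: G(q)=False q=True
s_2={p,q,r}: G(q)=False q=True
s_3={r}: G(q)=False q=False
s_4={}: G(q)=False q=False
s_5={p,q,r,s}: G(q)=True q=True
F(G(q)) holds; first witness at position 5.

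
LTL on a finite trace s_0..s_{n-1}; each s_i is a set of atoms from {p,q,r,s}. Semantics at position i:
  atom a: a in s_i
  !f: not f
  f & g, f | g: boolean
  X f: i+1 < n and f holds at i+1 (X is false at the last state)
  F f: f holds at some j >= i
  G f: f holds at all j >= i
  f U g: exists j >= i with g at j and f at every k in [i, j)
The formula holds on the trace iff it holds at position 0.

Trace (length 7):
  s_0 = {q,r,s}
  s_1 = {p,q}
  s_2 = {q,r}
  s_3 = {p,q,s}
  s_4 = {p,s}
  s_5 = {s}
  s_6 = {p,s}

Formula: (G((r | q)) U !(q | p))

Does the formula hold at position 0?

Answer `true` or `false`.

s_0={q,r,s}: (G((r | q)) U !(q | p))=False G((r | q))=False (r | q)=True r=True q=True !(q | p)=False (q | p)=True p=False
s_1={p,q}: (G((r | q)) U !(q | p))=False G((r | q))=False (r | q)=True r=False q=True !(q | p)=False (q | p)=True p=True
s_2={q,r}: (G((r | q)) U !(q | p))=False G((r | q))=False (r | q)=True r=True q=True !(q | p)=False (q | p)=True p=False
s_3={p,q,s}: (G((r | q)) U !(q | p))=False G((r | q))=False (r | q)=True r=False q=True !(q | p)=False (q | p)=True p=True
s_4={p,s}: (G((r | q)) U !(q | p))=False G((r | q))=False (r | q)=False r=False q=False !(q | p)=False (q | p)=True p=True
s_5={s}: (G((r | q)) U !(q | p))=True G((r | q))=False (r | q)=False r=False q=False !(q | p)=True (q | p)=False p=False
s_6={p,s}: (G((r | q)) U !(q | p))=False G((r | q))=False (r | q)=False r=False q=False !(q | p)=False (q | p)=True p=True

Answer: false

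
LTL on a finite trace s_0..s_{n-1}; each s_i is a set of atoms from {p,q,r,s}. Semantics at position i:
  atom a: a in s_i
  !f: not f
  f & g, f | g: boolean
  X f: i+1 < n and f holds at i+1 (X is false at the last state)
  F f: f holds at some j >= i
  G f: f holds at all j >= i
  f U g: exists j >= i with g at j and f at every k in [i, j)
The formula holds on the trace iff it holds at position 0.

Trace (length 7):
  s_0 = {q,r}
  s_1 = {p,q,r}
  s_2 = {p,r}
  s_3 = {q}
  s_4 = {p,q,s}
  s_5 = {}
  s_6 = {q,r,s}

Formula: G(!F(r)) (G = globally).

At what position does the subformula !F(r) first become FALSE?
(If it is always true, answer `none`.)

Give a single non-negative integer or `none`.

Answer: 0

Derivation:
s_0={q,r}: !F(r)=False F(r)=True r=True
s_1={p,q,r}: !F(r)=False F(r)=True r=True
s_2={p,r}: !F(r)=False F(r)=True r=True
s_3={q}: !F(r)=False F(r)=True r=False
s_4={p,q,s}: !F(r)=False F(r)=True r=False
s_5={}: !F(r)=False F(r)=True r=False
s_6={q,r,s}: !F(r)=False F(r)=True r=True
G(!F(r)) holds globally = False
First violation at position 0.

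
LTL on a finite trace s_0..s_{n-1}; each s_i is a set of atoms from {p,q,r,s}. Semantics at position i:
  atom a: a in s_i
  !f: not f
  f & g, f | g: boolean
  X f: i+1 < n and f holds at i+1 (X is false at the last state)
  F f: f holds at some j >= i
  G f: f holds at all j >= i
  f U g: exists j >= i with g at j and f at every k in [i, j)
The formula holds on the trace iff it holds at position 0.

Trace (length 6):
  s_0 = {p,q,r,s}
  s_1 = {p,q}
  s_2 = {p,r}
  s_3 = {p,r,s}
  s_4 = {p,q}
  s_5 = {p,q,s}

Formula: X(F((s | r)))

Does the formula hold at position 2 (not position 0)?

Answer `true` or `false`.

s_0={p,q,r,s}: X(F((s | r)))=True F((s | r))=True (s | r)=True s=True r=True
s_1={p,q}: X(F((s | r)))=True F((s | r))=True (s | r)=False s=False r=False
s_2={p,r}: X(F((s | r)))=True F((s | r))=True (s | r)=True s=False r=True
s_3={p,r,s}: X(F((s | r)))=True F((s | r))=True (s | r)=True s=True r=True
s_4={p,q}: X(F((s | r)))=True F((s | r))=True (s | r)=False s=False r=False
s_5={p,q,s}: X(F((s | r)))=False F((s | r))=True (s | r)=True s=True r=False
Evaluating at position 2: result = True

Answer: true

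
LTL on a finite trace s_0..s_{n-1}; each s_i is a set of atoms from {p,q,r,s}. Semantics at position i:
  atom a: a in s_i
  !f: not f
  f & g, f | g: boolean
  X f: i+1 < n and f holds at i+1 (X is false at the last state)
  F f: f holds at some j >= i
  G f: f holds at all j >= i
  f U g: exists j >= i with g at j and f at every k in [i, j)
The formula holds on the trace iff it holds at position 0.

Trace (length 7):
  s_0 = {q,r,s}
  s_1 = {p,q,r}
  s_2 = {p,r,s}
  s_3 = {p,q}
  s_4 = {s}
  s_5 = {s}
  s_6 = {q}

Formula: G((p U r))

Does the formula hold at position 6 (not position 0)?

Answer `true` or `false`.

s_0={q,r,s}: G((p U r))=False (p U r)=True p=False r=True
s_1={p,q,r}: G((p U r))=False (p U r)=True p=True r=True
s_2={p,r,s}: G((p U r))=False (p U r)=True p=True r=True
s_3={p,q}: G((p U r))=False (p U r)=False p=True r=False
s_4={s}: G((p U r))=False (p U r)=False p=False r=False
s_5={s}: G((p U r))=False (p U r)=False p=False r=False
s_6={q}: G((p U r))=False (p U r)=False p=False r=False
Evaluating at position 6: result = False

Answer: false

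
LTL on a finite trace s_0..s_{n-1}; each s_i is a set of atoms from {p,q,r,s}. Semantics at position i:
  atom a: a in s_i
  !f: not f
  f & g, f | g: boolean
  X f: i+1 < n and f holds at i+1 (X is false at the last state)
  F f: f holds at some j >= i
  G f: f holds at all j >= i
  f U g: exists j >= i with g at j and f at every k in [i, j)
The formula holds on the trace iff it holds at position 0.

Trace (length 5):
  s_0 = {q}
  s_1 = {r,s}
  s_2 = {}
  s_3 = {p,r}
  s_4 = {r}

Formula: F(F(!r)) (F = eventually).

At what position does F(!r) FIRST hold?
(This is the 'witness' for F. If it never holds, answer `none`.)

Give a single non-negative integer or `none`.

Answer: 0

Derivation:
s_0={q}: F(!r)=True !r=True r=False
s_1={r,s}: F(!r)=True !r=False r=True
s_2={}: F(!r)=True !r=True r=False
s_3={p,r}: F(!r)=False !r=False r=True
s_4={r}: F(!r)=False !r=False r=True
F(F(!r)) holds; first witness at position 0.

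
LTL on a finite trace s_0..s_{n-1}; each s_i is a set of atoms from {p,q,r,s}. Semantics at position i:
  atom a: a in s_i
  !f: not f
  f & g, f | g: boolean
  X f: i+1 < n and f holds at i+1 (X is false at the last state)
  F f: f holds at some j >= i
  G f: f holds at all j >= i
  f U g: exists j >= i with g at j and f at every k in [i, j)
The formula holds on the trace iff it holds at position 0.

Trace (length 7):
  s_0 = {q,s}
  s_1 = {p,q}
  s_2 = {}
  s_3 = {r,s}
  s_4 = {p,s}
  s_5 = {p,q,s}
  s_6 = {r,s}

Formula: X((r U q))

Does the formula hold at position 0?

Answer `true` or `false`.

s_0={q,s}: X((r U q))=True (r U q)=True r=False q=True
s_1={p,q}: X((r U q))=False (r U q)=True r=False q=True
s_2={}: X((r U q))=False (r U q)=False r=False q=False
s_3={r,s}: X((r U q))=False (r U q)=False r=True q=False
s_4={p,s}: X((r U q))=True (r U q)=False r=False q=False
s_5={p,q,s}: X((r U q))=False (r U q)=True r=False q=True
s_6={r,s}: X((r U q))=False (r U q)=False r=True q=False

Answer: true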